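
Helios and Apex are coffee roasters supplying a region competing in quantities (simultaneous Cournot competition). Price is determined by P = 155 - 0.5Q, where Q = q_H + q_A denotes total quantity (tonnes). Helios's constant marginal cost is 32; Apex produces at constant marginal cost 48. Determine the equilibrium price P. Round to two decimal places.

78.33

Helios's profit: π_H = (155 - 0.5Q)q_H - (32q_H). Setting ∂π_H/∂q_H = 0: 123 - q_H - (1/2)(q_A) = 0.
Apex's first-order condition: 107 - q_A - (1/2)(q_H) = 0.
Best responses: q_H = (123 - (1/2)q_A), q_A = (107 - (1/2)q_H).
Substituting one into the other gives q_H = 278/3 and q_A = 182/3.
Total output Q = 460/3, so price P = 155 - (1/2)·(460/3) = 235/3.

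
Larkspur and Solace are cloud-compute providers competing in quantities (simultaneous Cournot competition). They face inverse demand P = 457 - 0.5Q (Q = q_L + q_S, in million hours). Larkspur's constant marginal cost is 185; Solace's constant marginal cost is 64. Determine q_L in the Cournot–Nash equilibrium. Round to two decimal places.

Larkspur's profit: π_L = (457 - 0.5Q)q_L - (185q_L). Setting ∂π_L/∂q_L = 0: 272 - q_L - (1/2)(q_S) = 0.
Solace's first-order condition: 393 - q_S - (1/2)(q_L) = 0.
So q_L = (272 - (1/2)q_S) and q_S = (393 - (1/2)q_L).
Solving the pair: q_L = 302/3, q_S = 1028/3.

100.67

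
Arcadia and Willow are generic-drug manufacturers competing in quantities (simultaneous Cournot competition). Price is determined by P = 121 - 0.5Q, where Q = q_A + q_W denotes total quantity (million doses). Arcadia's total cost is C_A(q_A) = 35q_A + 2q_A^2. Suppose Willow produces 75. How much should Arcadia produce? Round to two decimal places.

9.70

With the rival's output fixed at 75, Arcadia's profit is π_A = (121 - (1/2)·75 - (1/2)q_A)q_A - (35q_A + 2q_A²) = (167/2 - (1/2)q_A)q_A - (35q_A + 2q_A²).
∂π_A/∂q_A = 97/2 - 5q_A = 0, so q_A = 97/10.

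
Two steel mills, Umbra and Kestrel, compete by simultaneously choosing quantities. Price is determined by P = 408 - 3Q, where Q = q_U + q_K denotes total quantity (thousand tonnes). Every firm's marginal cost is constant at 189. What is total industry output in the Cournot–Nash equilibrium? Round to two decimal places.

Each firm earns π_i = (408 - 3Q)q_i - 189q_i.
First-order condition (treating rivals' output as given): 219 - 6q_i - 3q_j = 0.
With identical firms every q_j equals q_i, so q_j = q_i and 219 = 9q_i, giving q_i = 73/3.
Total output Q = 73/3 + 73/3 = 146/3.

48.67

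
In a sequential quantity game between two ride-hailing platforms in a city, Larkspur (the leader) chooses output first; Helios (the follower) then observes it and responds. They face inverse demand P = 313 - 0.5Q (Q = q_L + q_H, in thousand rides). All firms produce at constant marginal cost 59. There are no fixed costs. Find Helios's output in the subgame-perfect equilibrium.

127

The follower Helios best-responds to any q_L: π_H = (313 - 0.5Q)q_H - 59q_H.
Setting the follower's marginal profit to zero, 254 - (1/2)q_L - q_H = 0, i.e. q_H = (254 - (1/2)q_L).
Larkspur substitutes q_H(q_L) into its own profit: π_L = q_L(313 - (1/2)q_L - (254 - (1/2)q_L)/2) - 59q_L = (186 - (1/4)q_L)q_L - 59q_L.
The leader's first-order condition 127 - (1/2)q_L = 0 yields q_L = 254.
Then q_H = (254 - (1/2)·254) = 127.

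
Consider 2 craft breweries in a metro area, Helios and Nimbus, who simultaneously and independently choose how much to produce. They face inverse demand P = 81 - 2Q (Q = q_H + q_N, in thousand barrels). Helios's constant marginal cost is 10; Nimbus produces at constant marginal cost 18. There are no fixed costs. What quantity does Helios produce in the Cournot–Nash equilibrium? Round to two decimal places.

13.17

Helios's profit: π_H = (81 - 2Q)q_H - (10q_H). Setting ∂π_H/∂q_H = 0: 71 - 4q_H - 2(q_N) = 0.
Nimbus's first-order condition: 63 - 4q_N - 2(q_H) = 0.
So q_H = (71 - 2q_N)/4 and q_N = (63 - 2q_H)/4.
Substituting one into the other gives q_H = 79/6 and q_N = 55/6.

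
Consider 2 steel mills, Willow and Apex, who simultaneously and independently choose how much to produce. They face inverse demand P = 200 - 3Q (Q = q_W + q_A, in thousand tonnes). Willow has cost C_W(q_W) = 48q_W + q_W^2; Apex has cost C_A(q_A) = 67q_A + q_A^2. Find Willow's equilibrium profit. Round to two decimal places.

Willow's profit: π_W = (200 - 3Q)q_W - (48q_W + q_W²). Setting ∂π_W/∂q_W = 0: 152 - 8q_W - 3(q_A) = 0.
Apex's first-order condition: 133 - 8q_A - 3(q_W) = 0.
Rearranging gives the reaction functions q_W = (152 - 3q_A)/8 and q_A = (133 - 3q_W)/8.
Solving the pair: q_W = 817/55, q_A = 608/55.
Price P = 200 - 3·(285/11) = 1345/11.
Willow's profit: (1345/11)·(817/55) - 48·(817/55) - (817/55)² = 882.6301.

882.63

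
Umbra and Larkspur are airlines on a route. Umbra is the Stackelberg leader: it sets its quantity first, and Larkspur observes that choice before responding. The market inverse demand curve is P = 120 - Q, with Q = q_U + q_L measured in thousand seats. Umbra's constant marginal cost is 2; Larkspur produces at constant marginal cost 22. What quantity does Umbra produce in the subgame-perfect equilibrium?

69

Solve by backward induction. Given q_U, the follower Larkspur maximises π_L = (120 - q_U - q_L)q_L - 22q_L.
Setting the follower's marginal profit to zero, 98 - q_U - 2q_L = 0, i.e. q_L = (98 - q_U)/2.
Umbra substitutes q_L(q_U) into its own profit: π_U = q_U(120 - q_U - (98 - q_U)/2) - 2q_U = (71 - (1/2)q_U)q_U - 2q_U.
Leader FOC: 69 - q_U = 0, so q_U = 69.
Then q_L = (98 - 69)/2 = 29/2.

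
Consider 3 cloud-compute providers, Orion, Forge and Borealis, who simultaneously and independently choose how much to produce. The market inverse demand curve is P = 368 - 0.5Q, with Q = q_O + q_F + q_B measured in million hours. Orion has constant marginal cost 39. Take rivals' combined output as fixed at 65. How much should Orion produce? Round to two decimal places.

With rivals' combined output fixed at 65, Orion's profit is π_O = (368 - (1/2)·65 - (1/2)q_O)q_O - (39q_O) = (671/2 - (1/2)q_O)q_O - (39q_O).
∂π_O/∂q_O = 593/2 - q_O = 0, so q_O = 593/2.

296.50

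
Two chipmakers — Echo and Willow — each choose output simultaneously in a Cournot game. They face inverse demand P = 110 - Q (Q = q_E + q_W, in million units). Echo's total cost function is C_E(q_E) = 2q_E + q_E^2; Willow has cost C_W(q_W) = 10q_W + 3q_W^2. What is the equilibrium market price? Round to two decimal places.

Echo's profit: π_E = (110 - Q)q_E - (2q_E + q_E²). Setting ∂π_E/∂q_E = 0: 108 - 4q_E - (q_W) = 0.
Willow's profit: π_W = (110 - Q)q_W - (10q_W + 3q_W²). Setting ∂π_W/∂q_W = 0: 100 - 8q_W - (q_E) = 0.
So q_E = (108 - q_W)/4 and q_W = (100 - q_E)/8.
Solving the pair: q_E = 764/31, q_W = 292/31.
Total output Q = 1056/31, so price P = 110 - 1056/31 = 75.9355.

75.94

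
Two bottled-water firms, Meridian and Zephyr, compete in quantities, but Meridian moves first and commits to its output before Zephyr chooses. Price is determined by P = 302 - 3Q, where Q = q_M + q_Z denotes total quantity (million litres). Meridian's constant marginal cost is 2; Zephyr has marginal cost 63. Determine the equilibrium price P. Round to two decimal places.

92.25

The follower Zephyr best-responds to any q_M: π_Z = (302 - 3Q)q_Z - 63q_Z.
∂π_Z/∂q_Z = 239 - 3q_M - 6q_Z = 0 gives the reaction function q_Z = (239 - 3q_M)/6.
The leader anticipates this reaction. Substituting into P = 302 - 3Q gives P = 365/2 - (3/2)q_M, so π_M = (365/2 - (3/2)q_M)q_M - 2q_M.
Maximising: ∂π_M/∂q_M = 361/2 - 3q_M = 0, giving q_M = 361/6.
Then q_Z = (239 - 3·(361/6))/6 = 39/4.
Total output Q = 839/12, so price P = 302 - 3·(839/12) = 369/4.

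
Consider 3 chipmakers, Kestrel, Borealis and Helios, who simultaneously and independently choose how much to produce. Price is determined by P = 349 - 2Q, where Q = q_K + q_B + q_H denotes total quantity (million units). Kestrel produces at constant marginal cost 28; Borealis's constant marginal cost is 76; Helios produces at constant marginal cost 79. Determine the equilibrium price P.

133

Kestrel's profit: π_K = (349 - 2Q)q_K - (28q_K). Setting ∂π_K/∂q_K = 0: 321 - 4q_K - 2(q_B + q_H) = 0.
Borealis's profit: π_B = (349 - 2Q)q_B - (76q_B). Setting ∂π_B/∂q_B = 0: 273 - 4q_B - 2(q_K + q_H) = 0.
Helios's first-order condition: 270 - 4q_H - 2(q_K + q_B) = 0.
Adding the 3 first-order conditions: 864 − 8Q = 0, so Q = 108.
Back-substituting: q_K = (321 − 216)/2 = 105/2, q_B = (273 − 216)/2 = 57/2, q_H = (270 − 216)/2 = 27.
Total output Q = 108, so price P = 349 - 2·108 = 133.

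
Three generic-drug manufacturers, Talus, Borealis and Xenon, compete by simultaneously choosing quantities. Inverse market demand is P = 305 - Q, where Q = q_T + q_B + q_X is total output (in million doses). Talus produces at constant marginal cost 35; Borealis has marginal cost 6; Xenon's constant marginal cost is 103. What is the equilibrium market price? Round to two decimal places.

112.25

Talus's profit: π_T = (305 - Q)q_T - (35q_T). Setting ∂π_T/∂q_T = 0: 270 - 2q_T - (q_B + q_X) = 0.
Borealis's first-order condition: 299 - 2q_B - (q_T + q_X) = 0.
Xenon's first-order condition: 202 - 2q_X - (q_T + q_B) = 0.
Adding the 3 conditions: 771 − 2Q − 2Q = 0, i.e. Q = 771/4.
Back-substituting: q_T = (270 − 771/4) = 309/4, q_B = (299 − 771/4) = 425/4, q_X = (202 − 771/4) = 37/4.
Total output Q = 771/4, so price P = 305 - 771/4 = 449/4.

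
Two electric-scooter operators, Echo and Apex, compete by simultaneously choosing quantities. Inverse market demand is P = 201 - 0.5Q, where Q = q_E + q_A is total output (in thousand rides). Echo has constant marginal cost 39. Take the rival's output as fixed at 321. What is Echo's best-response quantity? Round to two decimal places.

1.50

With the rival's output fixed at 321, Echo's profit is π_E = (201 - (1/2)·321 - (1/2)q_E)q_E - (39q_E) = (81/2 - (1/2)q_E)q_E - (39q_E).
∂π_E/∂q_E = 3/2 - q_E = 0, so q_E = 3/2.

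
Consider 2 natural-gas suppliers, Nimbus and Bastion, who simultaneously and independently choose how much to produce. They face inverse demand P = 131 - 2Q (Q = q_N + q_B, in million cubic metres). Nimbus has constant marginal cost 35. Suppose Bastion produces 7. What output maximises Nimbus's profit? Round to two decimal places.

With the rival's output fixed at 7, Nimbus's profit is π_N = (131 - 2·7 - 2q_N)q_N - (35q_N) = (117 - 2q_N)q_N - (35q_N).
∂π_N/∂q_N = 82 - 4q_N = 0, so q_N = 41/2.

20.50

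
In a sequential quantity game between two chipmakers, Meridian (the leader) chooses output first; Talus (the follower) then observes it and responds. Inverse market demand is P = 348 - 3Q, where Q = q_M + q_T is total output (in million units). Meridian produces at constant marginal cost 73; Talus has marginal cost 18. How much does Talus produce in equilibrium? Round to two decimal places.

36.67

Solve by backward induction. Given q_M, the follower Talus maximises π_T = (348 - 3q_M - 3q_T)q_T - 18q_T.
∂π_T/∂q_T = 330 - 3q_M - 6q_T = 0 gives the reaction function q_T = (330 - 3q_M)/6.
The leader anticipates this reaction. Substituting into P = 348 - 3Q gives P = 183 - (3/2)q_M, so π_M = (183 - (3/2)q_M)q_M - 73q_M.
Maximising: ∂π_M/∂q_M = 110 - 3q_M = 0, giving q_M = 110/3.
Then q_T = (330 - 3·(110/3))/6 = 110/3.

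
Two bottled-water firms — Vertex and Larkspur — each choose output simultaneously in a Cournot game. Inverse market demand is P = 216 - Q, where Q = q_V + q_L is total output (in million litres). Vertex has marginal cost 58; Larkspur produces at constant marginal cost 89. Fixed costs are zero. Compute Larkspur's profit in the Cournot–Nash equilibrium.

1024

Vertex's profit: π_V = (216 - Q)q_V - (58q_V). Setting ∂π_V/∂q_V = 0: 158 - 2q_V - (q_L) = 0.
Larkspur's first-order condition: 127 - 2q_L - (q_V) = 0.
So q_V = (158 - q_L)/2 and q_L = (127 - q_V)/2.
Substituting one into the other gives q_V = 63 and q_L = 32.
Price P = 216 - 95 = 121.
Larkspur's profit: (121 - 89)·32 = 1024.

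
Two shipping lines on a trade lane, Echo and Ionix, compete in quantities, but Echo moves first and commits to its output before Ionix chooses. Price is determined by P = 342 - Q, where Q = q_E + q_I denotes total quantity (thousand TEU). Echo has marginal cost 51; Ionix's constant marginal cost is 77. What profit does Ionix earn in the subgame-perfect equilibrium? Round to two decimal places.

The follower Ionix best-responds to any q_E: π_I = (342 - Q)q_I - 77q_I.
Setting the follower's marginal profit to zero, 265 - q_E - 2q_I = 0, i.e. q_I = (265 - q_E)/2.
The leader anticipates this reaction. Substituting into P = 342 - Q gives P = 419/2 - (1/2)q_E, so π_E = (419/2 - (1/2)q_E)q_E - 51q_E.
Leader FOC: 317/2 - q_E = 0, so q_E = 317/2.
Then q_I = (265 - 317/2)/2 = 213/4.
Price P = 342 - 847/4 = 521/4.
Ionix's profit: (521/4 - 77)·(213/4) = 2835.5625.

2835.56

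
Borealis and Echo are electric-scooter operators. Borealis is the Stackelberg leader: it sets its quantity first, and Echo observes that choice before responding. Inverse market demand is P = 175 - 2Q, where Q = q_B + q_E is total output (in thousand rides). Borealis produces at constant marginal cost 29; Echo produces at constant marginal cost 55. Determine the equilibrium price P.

72

Solve by backward induction. Given q_B, the follower Echo maximises π_E = (175 - 2q_B - 2q_E)q_E - 55q_E.
∂π_E/∂q_E = 120 - 2q_B - 4q_E = 0 gives the reaction function q_E = (120 - 2q_B)/4.
The leader anticipates this reaction. Substituting into P = 175 - 2Q gives P = 115 - q_B, so π_B = (115 - q_B)q_B - 29q_B.
Leader FOC: 86 - 2q_B = 0, so q_B = 43.
Then q_E = (120 - 2·43)/4 = 17/2.
Total output Q = 103/2, so price P = 175 - 2·(103/2) = 72.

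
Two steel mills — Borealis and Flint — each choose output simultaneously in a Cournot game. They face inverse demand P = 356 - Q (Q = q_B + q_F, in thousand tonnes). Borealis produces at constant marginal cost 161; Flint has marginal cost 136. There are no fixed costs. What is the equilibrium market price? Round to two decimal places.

217.67

Borealis's profit: π_B = (356 - Q)q_B - (161q_B). Setting ∂π_B/∂q_B = 0: 195 - 2q_B - (q_F) = 0.
Flint's profit: π_F = (356 - Q)q_F - (136q_F). Setting ∂π_F/∂q_F = 0: 220 - 2q_F - (q_B) = 0.
Best responses: q_B = (195 - q_F)/2, q_F = (220 - q_B)/2.
Substituting one into the other gives q_B = 170/3 and q_F = 245/3.
Total output Q = 415/3, so price P = 356 - 415/3 = 653/3.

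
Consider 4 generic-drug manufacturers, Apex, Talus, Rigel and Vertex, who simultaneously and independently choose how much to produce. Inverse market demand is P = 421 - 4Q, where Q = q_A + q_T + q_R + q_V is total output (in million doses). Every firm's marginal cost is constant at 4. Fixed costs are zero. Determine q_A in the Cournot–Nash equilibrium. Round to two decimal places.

20.85

Each firm earns π_i = (421 - 4Q)q_i - 4q_i.
First-order condition (treating rivals' output as given): 417 - 8q_i - 4·Σ_{j≠i} q_j = 0.
With identical firms every q_j equals q_i, so Σ_{j≠i} q_j = 3q_i and 417 = 20q_i, giving q_i = 417/20.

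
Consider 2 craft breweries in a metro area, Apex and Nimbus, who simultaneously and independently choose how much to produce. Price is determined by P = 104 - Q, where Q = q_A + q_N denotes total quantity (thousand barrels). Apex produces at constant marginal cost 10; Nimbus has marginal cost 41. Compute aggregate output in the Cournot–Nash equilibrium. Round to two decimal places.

52.33

Apex's profit: π_A = (104 - Q)q_A - (10q_A). Setting ∂π_A/∂q_A = 0: 94 - 2q_A - (q_N) = 0.
Nimbus's first-order condition: 63 - 2q_N - (q_A) = 0.
Rearranging gives the reaction functions q_A = (94 - q_N)/2 and q_N = (63 - q_A)/2.
Substituting one into the other gives q_A = 125/3 and q_N = 32/3.
Total output Q = 125/3 + 32/3 = 157/3.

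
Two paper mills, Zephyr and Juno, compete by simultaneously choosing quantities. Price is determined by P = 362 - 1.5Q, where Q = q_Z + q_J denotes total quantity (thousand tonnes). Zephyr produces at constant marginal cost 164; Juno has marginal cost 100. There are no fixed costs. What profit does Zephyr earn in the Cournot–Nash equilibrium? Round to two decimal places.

1330.07

Zephyr's profit: π_Z = (362 - 1.5Q)q_Z - (164q_Z). Setting ∂π_Z/∂q_Z = 0: 198 - 3q_Z - (3/2)(q_J) = 0.
Juno's profit: π_J = (362 - 1.5Q)q_J - (100q_J). Setting ∂π_J/∂q_J = 0: 262 - 3q_J - (3/2)(q_Z) = 0.
Rearranging gives the reaction functions q_Z = (198 - (3/2)q_J)/3 and q_J = (262 - (3/2)q_Z)/3.
Solving the pair: q_Z = 268/9, q_J = 652/9.
Price P = 362 - (3/2)·(920/9) = 626/3.
Zephyr's profit: (626/3 - 164)·(268/9) = 1330.0741.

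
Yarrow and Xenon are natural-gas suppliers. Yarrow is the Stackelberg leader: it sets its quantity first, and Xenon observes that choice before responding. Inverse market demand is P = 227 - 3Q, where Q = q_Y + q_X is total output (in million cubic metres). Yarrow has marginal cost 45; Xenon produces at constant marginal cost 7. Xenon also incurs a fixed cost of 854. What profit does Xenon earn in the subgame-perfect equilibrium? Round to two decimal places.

971.33

Solve by backward induction. Given q_Y, the follower Xenon maximises π_X = (227 - 3q_Y - 3q_X)q_X - 7q_X.
Follower FOC: 220 - 3q_Y - 6q_X = 0, so q_X(q_Y) = (220 - 3q_Y)/6.
The leader anticipates this reaction. Substituting into P = 227 - 3Q gives P = 117 - (3/2)q_Y, so π_Y = (117 - (3/2)q_Y)q_Y - 45q_Y.
Maximising: ∂π_Y/∂q_Y = 72 - 3q_Y = 0, giving q_Y = 24.
Then q_X = (220 - 3·24)/6 = 74/3.
Price P = 227 - 3·(146/3) = 81.
Xenon's profit: (81 - 7)·(74/3) - 854 = 971.3333.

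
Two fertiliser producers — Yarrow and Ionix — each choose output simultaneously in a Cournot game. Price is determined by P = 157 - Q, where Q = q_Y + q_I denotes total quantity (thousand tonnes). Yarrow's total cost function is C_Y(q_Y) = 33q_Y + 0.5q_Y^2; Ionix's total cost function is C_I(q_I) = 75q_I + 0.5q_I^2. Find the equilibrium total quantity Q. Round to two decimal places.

Yarrow's profit: π_Y = (157 - Q)q_Y - (33q_Y + (1/2)q_Y²). Setting ∂π_Y/∂q_Y = 0: 124 - 3q_Y - (q_I) = 0.
Ionix's profit: π_I = (157 - Q)q_I - (75q_I + (1/2)q_I²). Setting ∂π_I/∂q_I = 0: 82 - 3q_I - (q_Y) = 0.
Best responses: q_Y = (124 - q_I)/3, q_I = (82 - q_Y)/3.
Substituting one into the other gives q_Y = 145/4 and q_I = 61/4.
Total output Q = 145/4 + 61/4 = 103/2.

51.50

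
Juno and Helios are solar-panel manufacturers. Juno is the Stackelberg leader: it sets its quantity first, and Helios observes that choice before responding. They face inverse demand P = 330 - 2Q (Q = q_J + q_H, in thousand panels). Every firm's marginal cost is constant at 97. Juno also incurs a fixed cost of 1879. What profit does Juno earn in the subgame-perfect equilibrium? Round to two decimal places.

The follower Helios best-responds to any q_J: π_H = (330 - 2Q)q_H - 97q_H.
∂π_H/∂q_H = 233 - 2q_J - 4q_H = 0 gives the reaction function q_H = (233 - 2q_J)/4.
Juno substitutes q_H(q_J) into its own profit: π_J = q_J(330 - 2q_J - (233 - 2q_J)/2) - 97q_J = (427/2 - q_J)q_J - 97q_J.
Maximising: ∂π_J/∂q_J = 233/2 - 2q_J = 0, giving q_J = 233/4.
Then q_H = (233 - 2·(233/4))/4 = 233/8.
Price P = 330 - 2·(699/8) = 621/4.
Juno's profit: (621/4 - 97)·(233/4) - 1879 = 1514.0625.

1514.06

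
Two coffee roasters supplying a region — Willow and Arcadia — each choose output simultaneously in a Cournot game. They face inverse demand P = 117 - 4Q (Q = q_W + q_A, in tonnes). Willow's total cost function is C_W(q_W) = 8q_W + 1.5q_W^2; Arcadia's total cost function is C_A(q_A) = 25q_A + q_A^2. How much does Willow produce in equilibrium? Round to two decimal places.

7.68

Willow's profit: π_W = (117 - 4Q)q_W - (8q_W + (3/2)q_W²). Setting ∂π_W/∂q_W = 0: 109 - 11q_W - 4(q_A) = 0.
Arcadia's first-order condition: 92 - 10q_A - 4(q_W) = 0.
So q_W = (109 - 4q_A)/11 and q_A = (92 - 4q_W)/10.
Solving the pair: q_W = 361/47, q_A = 288/47.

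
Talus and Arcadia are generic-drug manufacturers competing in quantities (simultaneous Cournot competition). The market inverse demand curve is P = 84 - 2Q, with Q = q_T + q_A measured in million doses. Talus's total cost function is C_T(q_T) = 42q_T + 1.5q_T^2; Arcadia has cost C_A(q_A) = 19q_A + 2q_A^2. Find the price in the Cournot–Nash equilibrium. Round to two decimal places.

Talus's profit: π_T = (84 - 2Q)q_T - (42q_T + (3/2)q_T²). Setting ∂π_T/∂q_T = 0: 42 - 7q_T - 2(q_A) = 0.
Arcadia's first-order condition: 65 - 8q_A - 2(q_T) = 0.
Rearranging gives the reaction functions q_T = (42 - 2q_A)/7 and q_A = (65 - 2q_T)/8.
Solving the pair: q_T = 103/26, q_A = 371/52.
Total output Q = 577/52, so price P = 84 - 2·(577/52) = 1607/26.

61.81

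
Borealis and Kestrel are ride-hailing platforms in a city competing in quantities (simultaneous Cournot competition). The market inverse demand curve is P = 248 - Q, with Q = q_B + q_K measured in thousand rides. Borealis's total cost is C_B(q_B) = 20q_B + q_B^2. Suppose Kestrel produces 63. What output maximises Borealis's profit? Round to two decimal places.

41.25

With the rival's output fixed at 63, Borealis's profit is π_B = (248 - 63 - q_B)q_B - (20q_B + q_B²) = (185 - q_B)q_B - (20q_B + q_B²).
∂π_B/∂q_B = 165 - 4q_B = 0, so q_B = 165/4.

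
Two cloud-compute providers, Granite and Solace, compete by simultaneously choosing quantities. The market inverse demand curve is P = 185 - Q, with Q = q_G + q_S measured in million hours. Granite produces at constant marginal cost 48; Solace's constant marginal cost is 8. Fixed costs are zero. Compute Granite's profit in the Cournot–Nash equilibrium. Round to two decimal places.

Granite's profit: π_G = (185 - Q)q_G - (48q_G). Setting ∂π_G/∂q_G = 0: 137 - 2q_G - (q_S) = 0.
Solace's first-order condition: 177 - 2q_S - (q_G) = 0.
Best responses: q_G = (137 - q_S)/2, q_S = (177 - q_G)/2.
Solving the pair: q_G = 97/3, q_S = 217/3.
Price P = 185 - 314/3 = 241/3.
Granite's profit: (241/3 - 48)·(97/3) = 1045.4444.

1045.44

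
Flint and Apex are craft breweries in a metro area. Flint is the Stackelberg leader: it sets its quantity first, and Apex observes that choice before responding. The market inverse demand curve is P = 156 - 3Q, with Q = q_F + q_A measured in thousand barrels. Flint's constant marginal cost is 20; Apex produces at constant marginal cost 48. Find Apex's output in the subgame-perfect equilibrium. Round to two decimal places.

4.33

Solve by backward induction. Given q_F, the follower Apex maximises π_A = (156 - 3q_F - 3q_A)q_A - 48q_A.
Follower FOC: 108 - 3q_F - 6q_A = 0, so q_A(q_F) = (108 - 3q_F)/6.
The leader anticipates this reaction. Substituting into P = 156 - 3Q gives P = 102 - (3/2)q_F, so π_F = (102 - (3/2)q_F)q_F - 20q_F.
Leader FOC: 82 - 3q_F = 0, so q_F = 82/3.
Then q_A = (108 - 3·(82/3))/6 = 13/3.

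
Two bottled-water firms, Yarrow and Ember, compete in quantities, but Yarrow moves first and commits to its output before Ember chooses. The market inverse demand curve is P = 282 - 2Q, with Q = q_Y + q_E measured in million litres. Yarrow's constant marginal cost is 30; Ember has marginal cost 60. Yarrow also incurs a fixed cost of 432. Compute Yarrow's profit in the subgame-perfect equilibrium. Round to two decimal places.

The follower Ember best-responds to any q_Y: π_E = (282 - 2Q)q_E - 60q_E.
∂π_E/∂q_E = 222 - 2q_Y - 4q_E = 0 gives the reaction function q_E = (222 - 2q_Y)/4.
The leader anticipates this reaction. Substituting into P = 282 - 2Q gives P = 171 - q_Y, so π_Y = (171 - q_Y)q_Y - 30q_Y.
Leader FOC: 141 - 2q_Y = 0, so q_Y = 141/2.
Then q_E = (222 - 2·(141/2))/4 = 81/4.
Price P = 282 - 2·(363/4) = 201/2.
Yarrow's profit: (201/2 - 30)·(141/2) - 432 = 4538.2500.

4538.25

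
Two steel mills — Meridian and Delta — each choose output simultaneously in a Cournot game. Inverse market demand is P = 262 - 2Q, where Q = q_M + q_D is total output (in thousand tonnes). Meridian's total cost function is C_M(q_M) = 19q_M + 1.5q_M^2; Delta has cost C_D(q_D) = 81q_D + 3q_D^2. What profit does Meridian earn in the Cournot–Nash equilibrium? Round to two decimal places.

3436.22

Meridian's profit: π_M = (262 - 2Q)q_M - (19q_M + (3/2)q_M²). Setting ∂π_M/∂q_M = 0: 243 - 7q_M - 2(q_D) = 0.
Delta's profit: π_D = (262 - 2Q)q_D - (81q_D + 3q_D²). Setting ∂π_D/∂q_D = 0: 181 - 10q_D - 2(q_M) = 0.
Best responses: q_M = (243 - 2q_D)/7, q_D = (181 - 2q_M)/10.
Solving the pair: q_M = 94/3, q_D = 71/6.
Price P = 262 - 2·(259/6) = 527/3.
Meridian's profit: (527/3)·(94/3) - 19·(94/3) - (3/2)(94/3)² = 3436.2222.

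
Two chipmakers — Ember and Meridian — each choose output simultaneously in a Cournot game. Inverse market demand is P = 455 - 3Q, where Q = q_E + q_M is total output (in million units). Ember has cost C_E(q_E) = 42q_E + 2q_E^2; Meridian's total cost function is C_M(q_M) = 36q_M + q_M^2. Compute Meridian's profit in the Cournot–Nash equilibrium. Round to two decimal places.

Ember's profit: π_E = (455 - 3Q)q_E - (42q_E + 2q_E²). Setting ∂π_E/∂q_E = 0: 413 - 10q_E - 3(q_M) = 0.
Meridian's first-order condition: 419 - 8q_M - 3(q_E) = 0.
So q_E = (413 - 3q_M)/10 and q_M = (419 - 3q_E)/8.
Solving the pair: q_E = 28.8310, q_M = 41.5634.
Price P = 455 - 3·70.3944 = 243.8169.
Meridian's profit: 243.8169·41.5634 - 36·41.5634 - 41.5634² = 6910.0583.

6910.06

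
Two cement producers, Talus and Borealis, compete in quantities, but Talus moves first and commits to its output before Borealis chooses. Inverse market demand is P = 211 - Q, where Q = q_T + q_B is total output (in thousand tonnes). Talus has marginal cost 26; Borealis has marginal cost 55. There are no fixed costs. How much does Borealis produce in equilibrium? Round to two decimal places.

The follower Borealis best-responds to any q_T: π_B = (211 - Q)q_B - 55q_B.
∂π_B/∂q_B = 156 - q_T - 2q_B = 0 gives the reaction function q_B = (156 - q_T)/2.
Talus substitutes q_B(q_T) into its own profit: π_T = q_T(211 - q_T - (156 - q_T)/2) - 26q_T = (133 - (1/2)q_T)q_T - 26q_T.
Maximising: ∂π_T/∂q_T = 107 - q_T = 0, giving q_T = 107.
Then q_B = (156 - 107)/2 = 49/2.

24.50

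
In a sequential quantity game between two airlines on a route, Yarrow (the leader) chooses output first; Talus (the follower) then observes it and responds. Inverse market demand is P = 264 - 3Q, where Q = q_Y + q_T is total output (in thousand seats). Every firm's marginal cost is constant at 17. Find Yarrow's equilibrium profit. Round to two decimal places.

The follower Talus best-responds to any q_Y: π_T = (264 - 3Q)q_T - 17q_T.
∂π_T/∂q_T = 247 - 3q_Y - 6q_T = 0 gives the reaction function q_T = (247 - 3q_Y)/6.
The leader anticipates this reaction. Substituting into P = 264 - 3Q gives P = 281/2 - (3/2)q_Y, so π_Y = (281/2 - (3/2)q_Y)q_Y - 17q_Y.
Leader FOC: 247/2 - 3q_Y = 0, so q_Y = 247/6.
Then q_T = (247 - 3·(247/6))/6 = 247/12.
Price P = 264 - 3·(247/4) = 315/4.
Yarrow's profit: (315/4 - 17)·(247/6) = 2542.0417.

2542.04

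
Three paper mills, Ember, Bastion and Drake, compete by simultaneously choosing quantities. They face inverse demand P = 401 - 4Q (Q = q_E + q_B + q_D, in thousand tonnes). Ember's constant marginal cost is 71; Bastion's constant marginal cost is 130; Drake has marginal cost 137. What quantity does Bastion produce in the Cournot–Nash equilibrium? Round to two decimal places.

13.69

Ember's profit: π_E = (401 - 4Q)q_E - (71q_E). Setting ∂π_E/∂q_E = 0: 330 - 8q_E - 4(q_B + q_D) = 0.
Bastion's profit: π_B = (401 - 4Q)q_B - (130q_B). Setting ∂π_B/∂q_B = 0: 271 - 8q_B - 4(q_E + q_D) = 0.
Drake's first-order condition: 264 - 8q_D - 4(q_E + q_B) = 0.
Adding the 3 conditions: 865 − 8Q − 8Q = 0, i.e. Q = 865/16.
Back-substituting: q_E = (330 − 865/4)/4 = 455/16, q_B = (271 − 865/4)/4 = 219/16, q_D = (264 − 865/4)/4 = 191/16.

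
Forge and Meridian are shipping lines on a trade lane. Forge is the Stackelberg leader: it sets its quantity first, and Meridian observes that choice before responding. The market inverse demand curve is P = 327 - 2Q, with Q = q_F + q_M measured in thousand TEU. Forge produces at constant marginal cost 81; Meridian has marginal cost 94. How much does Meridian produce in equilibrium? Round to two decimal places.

25.88

The follower Meridian best-responds to any q_F: π_M = (327 - 2Q)q_M - 94q_M.
Setting the follower's marginal profit to zero, 233 - 2q_F - 4q_M = 0, i.e. q_M = (233 - 2q_F)/4.
The leader anticipates this reaction. Substituting into P = 327 - 2Q gives P = 421/2 - q_F, so π_F = (421/2 - q_F)q_F - 81q_F.
Leader FOC: 259/2 - 2q_F = 0, so q_F = 259/4.
Then q_M = (233 - 2·(259/4))/4 = 207/8.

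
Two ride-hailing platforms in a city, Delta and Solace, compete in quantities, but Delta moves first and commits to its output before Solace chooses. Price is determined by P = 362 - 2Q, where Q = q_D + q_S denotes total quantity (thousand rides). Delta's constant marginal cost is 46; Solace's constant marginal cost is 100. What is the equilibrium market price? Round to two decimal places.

138.50

The follower Solace best-responds to any q_D: π_S = (362 - 2Q)q_S - 100q_S.
∂π_S/∂q_S = 262 - 2q_D - 4q_S = 0 gives the reaction function q_S = (262 - 2q_D)/4.
The leader anticipates this reaction. Substituting into P = 362 - 2Q gives P = 231 - q_D, so π_D = (231 - q_D)q_D - 46q_D.
Leader FOC: 185 - 2q_D = 0, so q_D = 185/2.
Then q_S = (262 - 2·(185/2))/4 = 77/4.
Total output Q = 447/4, so price P = 362 - 2·(447/4) = 277/2.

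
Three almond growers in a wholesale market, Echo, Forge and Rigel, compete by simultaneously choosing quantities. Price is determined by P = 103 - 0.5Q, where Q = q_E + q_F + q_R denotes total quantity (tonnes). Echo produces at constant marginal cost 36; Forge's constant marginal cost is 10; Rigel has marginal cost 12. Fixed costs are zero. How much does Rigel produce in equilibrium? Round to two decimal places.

56.50

Echo's profit: π_E = (103 - 0.5Q)q_E - (36q_E). Setting ∂π_E/∂q_E = 0: 67 - q_E - (1/2)(q_F + q_R) = 0.
Forge's profit: π_F = (103 - 0.5Q)q_F - (10q_F). Setting ∂π_F/∂q_F = 0: 93 - q_F - (1/2)(q_E + q_R) = 0.
Rigel's profit: π_R = (103 - 0.5Q)q_R - (12q_R). Setting ∂π_R/∂q_R = 0: 91 - q_R - (1/2)(q_E + q_F) = 0.
Adding the 3 conditions: 251 − Q − Q = 0, i.e. Q = 251/2.
Back-substituting: q_E = (67 − 251/4)/(1/2) = 17/2, q_F = (93 − 251/4)/(1/2) = 121/2, q_R = (91 − 251/4)/(1/2) = 113/2.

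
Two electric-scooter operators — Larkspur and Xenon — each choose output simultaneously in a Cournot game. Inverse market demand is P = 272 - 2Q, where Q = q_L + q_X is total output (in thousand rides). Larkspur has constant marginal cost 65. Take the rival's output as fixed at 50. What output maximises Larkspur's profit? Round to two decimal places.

26.75

With the rival's output fixed at 50, Larkspur's profit is π_L = (272 - 2·50 - 2q_L)q_L - (65q_L) = (172 - 2q_L)q_L - (65q_L).
∂π_L/∂q_L = 107 - 4q_L = 0, so q_L = 107/4.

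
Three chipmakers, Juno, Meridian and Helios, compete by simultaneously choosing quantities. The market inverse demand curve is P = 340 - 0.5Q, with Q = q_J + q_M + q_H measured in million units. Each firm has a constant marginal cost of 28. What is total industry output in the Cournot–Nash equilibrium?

468

A representative firm's profit is π_i = q_i(340 - 0.5Q) - 28q_i.
Setting ∂π_i/∂q_i = 0 with rivals' quantities fixed: 312 - q_i - (1/2)·Σ_{j≠i} q_j = 0.
By symmetry each firm produces the same amount; substituting Σ_{j≠i} q_j = 2q_i yields q_i = 312/2 = 156.
Total output Q = 156 + 156 + 156 = 468.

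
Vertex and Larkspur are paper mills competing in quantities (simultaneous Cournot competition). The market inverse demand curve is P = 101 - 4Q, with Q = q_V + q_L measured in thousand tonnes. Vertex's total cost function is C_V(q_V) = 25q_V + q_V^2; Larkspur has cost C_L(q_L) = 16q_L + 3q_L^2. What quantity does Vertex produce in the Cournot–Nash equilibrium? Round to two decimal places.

5.84

Vertex's profit: π_V = (101 - 4Q)q_V - (25q_V + q_V²). Setting ∂π_V/∂q_V = 0: 76 - 10q_V - 4(q_L) = 0.
Larkspur's profit: π_L = (101 - 4Q)q_L - (16q_L + 3q_L²). Setting ∂π_L/∂q_L = 0: 85 - 14q_L - 4(q_V) = 0.
So q_V = (76 - 4q_L)/10 and q_L = (85 - 4q_V)/14.
Substituting one into the other gives q_V = 181/31 and q_L = 273/62.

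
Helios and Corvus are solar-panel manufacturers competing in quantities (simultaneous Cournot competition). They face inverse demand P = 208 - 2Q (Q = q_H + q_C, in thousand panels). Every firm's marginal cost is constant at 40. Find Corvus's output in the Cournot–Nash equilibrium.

A representative firm's profit is π_i = q_i(208 - 2Q) - 40q_i.
First-order condition (treating rivals' output as given): 168 - 4q_i - 2q_j = 0.
With identical firms every q_j equals q_i, so q_j = q_i and 168 = 6q_i, giving q_i = 28.

28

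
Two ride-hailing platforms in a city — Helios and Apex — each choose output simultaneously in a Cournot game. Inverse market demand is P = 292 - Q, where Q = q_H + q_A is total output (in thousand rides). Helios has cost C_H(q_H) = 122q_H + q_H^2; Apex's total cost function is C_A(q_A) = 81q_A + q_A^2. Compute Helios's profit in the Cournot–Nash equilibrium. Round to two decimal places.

Helios's profit: π_H = (292 - Q)q_H - (122q_H + q_H²). Setting ∂π_H/∂q_H = 0: 170 - 4q_H - (q_A) = 0.
Apex's first-order condition: 211 - 4q_A - (q_H) = 0.
Rearranging gives the reaction functions q_H = (170 - q_A)/4 and q_A = (211 - q_H)/4.
Substituting one into the other gives q_H = 469/15 and q_A = 674/15.
Price P = 292 - 381/5 = 1079/5.
Helios's profit: (1079/5)·(469/15) - 122·(469/15) - (469/15)² = 1955.2089.

1955.21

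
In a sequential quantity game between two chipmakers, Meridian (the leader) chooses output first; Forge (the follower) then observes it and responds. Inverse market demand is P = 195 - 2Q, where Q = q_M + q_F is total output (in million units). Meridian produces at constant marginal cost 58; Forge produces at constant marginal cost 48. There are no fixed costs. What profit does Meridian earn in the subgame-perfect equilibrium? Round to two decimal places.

1008.06

Solve by backward induction. Given q_M, the follower Forge maximises π_F = (195 - 2q_M - 2q_F)q_F - 48q_F.
Follower FOC: 147 - 2q_M - 4q_F = 0, so q_F(q_M) = (147 - 2q_M)/4.
Meridian substitutes q_F(q_M) into its own profit: π_M = q_M(195 - 2q_M - (147 - 2q_M)/2) - 58q_M = (243/2 - q_M)q_M - 58q_M.
The leader's first-order condition 127/2 - 2q_M = 0 yields q_M = 127/4.
Then q_F = (147 - 2·(127/4))/4 = 167/8.
Price P = 195 - 2·(421/8) = 359/4.
Meridian's profit: (359/4 - 58)·(127/4) = 1008.0625.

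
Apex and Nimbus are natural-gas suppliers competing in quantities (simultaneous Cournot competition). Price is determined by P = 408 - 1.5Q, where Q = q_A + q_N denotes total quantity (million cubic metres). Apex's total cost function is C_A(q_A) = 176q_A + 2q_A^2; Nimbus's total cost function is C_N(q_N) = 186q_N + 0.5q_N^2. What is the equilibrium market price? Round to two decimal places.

303.09

Apex's profit: π_A = (408 - 1.5Q)q_A - (176q_A + 2q_A²). Setting ∂π_A/∂q_A = 0: 232 - 7q_A - (3/2)(q_N) = 0.
Nimbus's profit: π_N = (408 - 1.5Q)q_N - (186q_N + (1/2)q_N²). Setting ∂π_N/∂q_N = 0: 222 - 4q_N - (3/2)(q_A) = 0.
Rearranging gives the reaction functions q_A = (232 - (3/2)q_N)/7 and q_N = (222 - (3/2)q_A)/4.
Substituting one into the other gives q_A = 23.1068 and q_N = 46.8350.
Total output Q = 69.9417, so price P = 408 - (3/2)·69.9417 = 303.0874.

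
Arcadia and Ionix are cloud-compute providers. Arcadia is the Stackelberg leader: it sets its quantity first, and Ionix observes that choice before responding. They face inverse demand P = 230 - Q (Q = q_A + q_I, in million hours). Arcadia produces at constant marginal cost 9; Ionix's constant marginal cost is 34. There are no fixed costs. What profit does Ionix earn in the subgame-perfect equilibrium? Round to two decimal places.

Solve by backward induction. Given q_A, the follower Ionix maximises π_I = (230 - q_A - q_I)q_I - 34q_I.
Follower FOC: 196 - q_A - 2q_I = 0, so q_I(q_A) = (196 - q_A)/2.
Arcadia substitutes q_I(q_A) into its own profit: π_A = q_A(230 - q_A - (196 - q_A)/2) - 9q_A = (132 - (1/2)q_A)q_A - 9q_A.
Maximising: ∂π_A/∂q_A = 123 - q_A = 0, giving q_A = 123.
Then q_I = (196 - 123)/2 = 73/2.
Price P = 230 - 319/2 = 141/2.
Ionix's profit: (141/2 - 34)·(73/2) = 1332.2500.

1332.25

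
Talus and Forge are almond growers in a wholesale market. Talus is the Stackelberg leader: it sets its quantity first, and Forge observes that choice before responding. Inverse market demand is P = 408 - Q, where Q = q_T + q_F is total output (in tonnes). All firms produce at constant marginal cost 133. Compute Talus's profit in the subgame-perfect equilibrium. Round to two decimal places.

9453.13

Solve by backward induction. Given q_T, the follower Forge maximises π_F = (408 - q_T - q_F)q_F - 133q_F.
Setting the follower's marginal profit to zero, 275 - q_T - 2q_F = 0, i.e. q_F = (275 - q_T)/2.
The leader anticipates this reaction. Substituting into P = 408 - Q gives P = 541/2 - (1/2)q_T, so π_T = (541/2 - (1/2)q_T)q_T - 133q_T.
Maximising: ∂π_T/∂q_T = 275/2 - q_T = 0, giving q_T = 275/2.
Then q_F = (275 - 275/2)/2 = 275/4.
Price P = 408 - 825/4 = 807/4.
Talus's profit: (807/4 - 133)·(275/2) = 9453.1250.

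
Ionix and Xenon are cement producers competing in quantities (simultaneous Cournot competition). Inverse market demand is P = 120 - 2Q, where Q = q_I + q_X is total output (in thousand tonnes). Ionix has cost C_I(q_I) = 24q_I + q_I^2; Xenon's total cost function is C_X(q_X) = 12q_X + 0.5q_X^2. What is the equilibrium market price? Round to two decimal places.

Ionix's profit: π_I = (120 - 2Q)q_I - (24q_I + q_I²). Setting ∂π_I/∂q_I = 0: 96 - 6q_I - 2(q_X) = 0.
Xenon's first-order condition: 108 - 5q_X - 2(q_I) = 0.
So q_I = (96 - 2q_X)/6 and q_X = (108 - 2q_I)/5.
Solving the pair: q_I = 132/13, q_X = 228/13.
Total output Q = 360/13, so price P = 120 - 2·(360/13) = 840/13.

64.62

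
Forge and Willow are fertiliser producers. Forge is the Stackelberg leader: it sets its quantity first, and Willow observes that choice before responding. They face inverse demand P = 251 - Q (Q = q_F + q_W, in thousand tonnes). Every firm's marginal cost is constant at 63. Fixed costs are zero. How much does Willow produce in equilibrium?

Solve by backward induction. Given q_F, the follower Willow maximises π_W = (251 - q_F - q_W)q_W - 63q_W.
Follower FOC: 188 - q_F - 2q_W = 0, so q_W(q_F) = (188 - q_F)/2.
Forge substitutes q_W(q_F) into its own profit: π_F = q_F(251 - q_F - (188 - q_F)/2) - 63q_F = (157 - (1/2)q_F)q_F - 63q_F.
Maximising: ∂π_F/∂q_F = 94 - q_F = 0, giving q_F = 94.
Then q_W = (188 - 94)/2 = 47.

47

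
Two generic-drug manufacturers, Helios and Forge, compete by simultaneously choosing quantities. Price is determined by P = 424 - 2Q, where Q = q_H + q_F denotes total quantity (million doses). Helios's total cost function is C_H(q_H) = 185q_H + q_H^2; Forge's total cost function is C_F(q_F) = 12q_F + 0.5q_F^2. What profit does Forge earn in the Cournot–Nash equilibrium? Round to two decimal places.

14704.28

Helios's profit: π_H = (424 - 2Q)q_H - (185q_H + q_H²). Setting ∂π_H/∂q_H = 0: 239 - 6q_H - 2(q_F) = 0.
Forge's first-order condition: 412 - 5q_F - 2(q_H) = 0.
So q_H = (239 - 2q_F)/6 and q_F = (412 - 2q_H)/5.
Substituting one into the other gives q_H = 371/26 and q_F = 997/13.
Price P = 424 - 2·90.9615 = 242.0769.
Forge's profit: 242.0769·(997/13) - 12·(997/13) - (1/2)(997/13)² = 14704.2751.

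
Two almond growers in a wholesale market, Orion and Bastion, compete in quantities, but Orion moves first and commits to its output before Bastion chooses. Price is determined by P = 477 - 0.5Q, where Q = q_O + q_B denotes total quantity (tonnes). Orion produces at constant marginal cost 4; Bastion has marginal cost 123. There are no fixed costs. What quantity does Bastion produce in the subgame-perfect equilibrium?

58

Solve by backward induction. Given q_O, the follower Bastion maximises π_B = (477 - (1/2)q_O - (1/2)q_B)q_B - 123q_B.
Setting the follower's marginal profit to zero, 354 - (1/2)q_O - q_B = 0, i.e. q_B = (354 - (1/2)q_O).
The leader anticipates this reaction. Substituting into P = 477 - 0.5Q gives P = 300 - (1/4)q_O, so π_O = (300 - (1/4)q_O)q_O - 4q_O.
Maximising: ∂π_O/∂q_O = 296 - (1/2)q_O = 0, giving q_O = 592.
Then q_B = (354 - (1/2)·592) = 58.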